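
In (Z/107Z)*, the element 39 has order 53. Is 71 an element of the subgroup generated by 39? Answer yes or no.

71 ∈ ⟨39⟩ iff 71^53 ≡ 1 (mod 107), since |⟨39⟩| = 53.
71^53 mod 107 = 106.
Since 106 ≠ 1, 71 does not lie in the subgroup.

no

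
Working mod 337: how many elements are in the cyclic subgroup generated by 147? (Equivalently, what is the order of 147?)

168

The order of 147 must divide p − 1 = 336 = 2^4 · 3 · 7.
Divisors: 1, 2, 3, 4, 6, 7, 8, 12, 14, 16, 21, 24, 28, 42, 48, 56, 84, 112, 168, 336.
Check each in increasing order: 147^1 ≡ 147;  147^2 ≡ 41;  147^3 ≡ 298;  147^4 ≡ 333;  147^6 ≡ 173;  147^7 ≡ 156;  147^8 ≡ 16;  147^12 ≡ 273;  147^14 ≡ 72;  147^16 ≡ 256;  147^21 ≡ 111;  147^24 ≡ 52;  147^28 ≡ 129;  147^42 ≡ 189;  147^48 ≡ 8;  147^56 ≡ 128;  147^84 ≡ 336;  147^112 ≡ 208;  147^168 ≡ 1.
Smallest exponent giving 1 is 168.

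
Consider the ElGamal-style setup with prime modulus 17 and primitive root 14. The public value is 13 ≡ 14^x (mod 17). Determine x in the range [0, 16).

Successive powers of 14 modulo 17:
  14^0=1  14^1=14  14^2=9  14^3=7  14^4=13
So 14^4 ≡ 13 (mod 17), giving x = 4.

4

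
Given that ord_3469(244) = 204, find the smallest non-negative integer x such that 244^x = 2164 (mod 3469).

Baby-step giant-step with m = ceil(sqrt(204)) = 15.
Baby table (244^j mod 3469 for j=0..14):
  0:1  1:244  2:563  3:2081  4:1290  5:2550  6:1249  7:2953
  8:2449  9:888  10:1594  11:408  12:2420  13:750  14:2612
Giant step factor: 244^(-15) ≡ 878 (mod 3469).
Scan 2164·878^i mod 3469 for i = 0, 1, …:
  i=0: 2164   i=1: 2449
Match at i=1, j=8: x = 1·15 + 8 = 23.

23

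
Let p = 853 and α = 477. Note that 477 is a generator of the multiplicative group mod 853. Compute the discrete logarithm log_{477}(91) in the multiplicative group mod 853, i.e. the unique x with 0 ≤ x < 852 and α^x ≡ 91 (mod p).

672

Baby-step giant-step with m = ceil(sqrt(852)) = 30.
Baby table (477^j mod 853 for j=0..29):
  0:1  1:477  2:631  3:731  4:663  5:641  6:383  7:149
  8:274  9:189  10:588  11:692  12:826  13:769  14:23  15:735
  16:12  17:606  18:748  19:242  20:279  21:15  22:331  23:82
  24:729  25:562  26:232  27:627  28:529  29:698
Giant step factor: 477^(-30) ≡ 34 (mod 853).
Scan 91·34^i mod 853 for i = 0, 1, …:
  i=0: 91   i=1: 535   i=2: 277   i=3: 35
  i=4: 337   i=5: 369   i=6: 604   i=7: 64
  i=8: 470   i=9: 626     …   i=21: 225
  i=22: 826
Match at i=22, j=12: x = 22·30 + 12 = 672.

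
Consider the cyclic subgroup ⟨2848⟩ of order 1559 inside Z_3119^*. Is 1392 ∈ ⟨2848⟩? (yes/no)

yes

1392 ∈ ⟨2848⟩ iff 1392^1559 ≡ 1 (mod 3119), since |⟨2848⟩| = 1559.
1392^1559 mod 3119 = 1.
Since 1 = 1, 1392 lies in the subgroup.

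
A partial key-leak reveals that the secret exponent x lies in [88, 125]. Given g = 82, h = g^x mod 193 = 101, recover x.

118

Compute 82^88 mod 193 = 12, then multiply by 82 repeatedly:
  82^88=12  82^89=19  82^90=14  82^91=183  82^92=145
  82^93=117  82^94=137  82^95=40  82^96=192  82^97=111
  82^98=31  82^99=33  82^100=4  82^101=135  82^102=69
  82^103=61  82^104=177  82^105=39  82^106=110  82^107=142
  82^108=64  82^109=37  82^110=139  82^111=11  82^112=130
  82^113=45  82^114=23  82^115=149  82^116=59  82^117=13
  82^118=101
Found 101 at exponent 118.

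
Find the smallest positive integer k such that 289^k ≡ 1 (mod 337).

56

The order of 289 must divide p − 1 = 336 = 2^4 · 3 · 7.
Divisors: 1, 2, 3, 4, 6, 7, 8, 12, 14, 16, 21, 24, 28, 42, 48, 56, 84, 112, 168, 336.
Check each in increasing order: 289^1 ≡ 289;  289^2 ≡ 282;  289^3 ≡ 281;  289^4 ≡ 329;  289^6 ≡ 103;  289^7 ≡ 111;  289^8 ≡ 64;  289^12 ≡ 162;  289^14 ≡ 189;  289^16 ≡ 52;  289^21 ≡ 85;  289^24 ≡ 295;  289^28 ≡ 336;  289^42 ≡ 148;  289^48 ≡ 79;  289^56 ≡ 1.
Smallest exponent giving 1 is 56.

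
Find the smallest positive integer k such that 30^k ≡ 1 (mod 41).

40

The order of 30 must divide p − 1 = 40 = 2^3 · 5.
Divisors: 1, 2, 4, 5, 8, 10, 20, 40.
Check each in increasing order: 30^1 ≡ 30;  30^2 ≡ 39;  30^4 ≡ 4;  30^5 ≡ 38;  30^8 ≡ 16;  30^10 ≡ 9;  30^20 ≡ 40;  30^40 ≡ 1.
Smallest exponent giving 1 is 40.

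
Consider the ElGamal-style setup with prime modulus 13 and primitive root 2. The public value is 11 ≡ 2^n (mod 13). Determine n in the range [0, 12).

Successive powers of 2 modulo 13:
  2^0=1  2^1=2  2^2=4  2^3=8  2^4=3  2^5=6
  2^6=12  2^7=11
So 2^7 ≡ 11 (mod 13), giving n = 7.

7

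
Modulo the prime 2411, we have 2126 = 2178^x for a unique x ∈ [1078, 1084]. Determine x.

1082

Compute 2178^1078 mod 2411 = 2162, then multiply by 2178 repeatedly:
  2178^1078=2162  2178^1079=153  2178^1080=516  2178^1081=322  2178^1082=2126
Found 2126 at exponent 1082.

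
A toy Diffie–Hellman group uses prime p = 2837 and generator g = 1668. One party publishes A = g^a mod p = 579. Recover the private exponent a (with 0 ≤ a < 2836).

932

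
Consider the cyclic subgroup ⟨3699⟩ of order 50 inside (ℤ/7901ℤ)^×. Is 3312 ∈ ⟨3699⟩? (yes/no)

3312 ∈ ⟨3699⟩ iff 3312^50 ≡ 1 (mod 7901), since |⟨3699⟩| = 50.
3312^50 mod 7901 = 1123.
Since 1123 ≠ 1, 3312 does not lie in the subgroup.

no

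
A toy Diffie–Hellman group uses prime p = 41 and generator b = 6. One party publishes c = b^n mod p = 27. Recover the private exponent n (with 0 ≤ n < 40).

5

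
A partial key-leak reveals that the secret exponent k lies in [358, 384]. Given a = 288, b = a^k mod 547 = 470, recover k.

Compute 288^358 mod 547 = 306, then multiply by 288 repeatedly:
  288^358=306  288^359=61  288^360=64  288^361=381  288^362=328
  288^363=380  288^364=40  288^365=33  288^366=205  288^367=511
  288^368=25  288^369=89  288^370=470
Found 470 at exponent 370.

370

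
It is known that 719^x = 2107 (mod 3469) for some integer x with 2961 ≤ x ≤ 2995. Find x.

Compute 719^2961 mod 3469 = 2193, then multiply by 719 repeatedly:
  719^2961=2193  719^2962=1841  719^2963=1990  719^2964=1582  719^2965=3095
  719^2966=1676  719^2967=1301  719^2968=2258  719^2969=10  719^2970=252
  719^2971=800  719^2972=2815  719^2973=1558  719^2974=3184  719^2975=3225
  719^2976=1483  719^2977=1294  719^2978=694  719^2979=2919  719^2980=16
  719^2981=1097  719^2982=1280  719^2983=1035  719^2984=1799  719^2985=3013
  719^2986=1691  719^2987=1679  719^2988=3458  719^2989=2498  719^2990=2589
  719^2991=2107
Found 2107 at exponent 2991.

2991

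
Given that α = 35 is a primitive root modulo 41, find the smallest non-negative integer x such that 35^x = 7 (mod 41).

Successive powers of 35 modulo 41:
  35^0=1  35^1=35  35^2=36  35^3=30  35^4=25  35^5=14
  35^6=39  35^7=12  35^8=10  35^9=22  35^10=32  35^11=13
  35^12=4  35^13=17  35^14=21  35^15=38  35^16=18  35^17=15
  35^18=33  35^19=7
So 35^19 ≡ 7 (mod 41), giving x = 19.

19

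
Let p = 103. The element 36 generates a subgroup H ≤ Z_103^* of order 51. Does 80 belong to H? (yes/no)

80 ∈ ⟨36⟩ iff 80^51 ≡ 1 (mod 103), since |⟨36⟩| = 51.
80^51 mod 103 = 102.
Since 102 ≠ 1, 80 does not lie in the subgroup.

no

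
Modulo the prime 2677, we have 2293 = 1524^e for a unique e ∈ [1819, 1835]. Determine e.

1827

Compute 1524^1819 mod 2677 = 1227, then multiply by 1524 repeatedly:
  1524^1819=1227  1524^1820=1402  1524^1821=402  1524^1822=2292  1524^1823=2200
  1524^1824=1196  1524^1825=2344  1524^1826=1138  1524^1827=2293
Found 2293 at exponent 1827.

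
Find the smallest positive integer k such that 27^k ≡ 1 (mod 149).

The order of 27 must divide p − 1 = 148 = 2^2 · 37.
Divisors: 1, 2, 4, 37, 74, 148.
Check each in increasing order: 27^1 ≡ 27;  27^2 ≡ 133;  27^4 ≡ 107;  27^37 ≡ 105;  27^74 ≡ 148;  27^148 ≡ 1.
Smallest exponent giving 1 is 148.

148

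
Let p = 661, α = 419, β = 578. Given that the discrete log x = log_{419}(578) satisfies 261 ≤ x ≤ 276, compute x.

267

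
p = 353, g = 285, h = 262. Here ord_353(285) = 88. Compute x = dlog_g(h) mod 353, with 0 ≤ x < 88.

47

Baby-step giant-step with m = ceil(sqrt(88)) = 10.
Baby table (285^j mod 353 for j=0..9):
  0:1  1:285  2:35  3:91  4:166  5:8  6:162  7:280
  8:22  9:269
Giant step factor: 285^(-10) ≡ 171 (mod 353).
Scan 262·171^i mod 353 for i = 0, 1, …:
  i=0: 262   i=1: 324   i=2: 336   i=3: 270
  i=4: 280
Match at i=4, j=7: x = 4·10 + 7 = 47.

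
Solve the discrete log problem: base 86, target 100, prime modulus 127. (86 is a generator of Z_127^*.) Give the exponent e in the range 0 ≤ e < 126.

78

Baby-step giant-step with m = ceil(sqrt(126)) = 12.
Baby table (86^j mod 127 for j=0..11):
  0:1  1:86  2:30  3:40  4:11  5:57  6:76  7:59
  8:121  9:119  10:74  11:14
Giant step factor: 86^(-12) ≡ 25 (mod 127).
Scan 100·25^i mod 127 for i = 0, 1, …:
  i=0: 100   i=1: 87   i=2: 16   i=3: 19
  i=4: 94   i=5: 64   i=6: 76
Match at i=6, j=6: e = 6·12 + 6 = 78.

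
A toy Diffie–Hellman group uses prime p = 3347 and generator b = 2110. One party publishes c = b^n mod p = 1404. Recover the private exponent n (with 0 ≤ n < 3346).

Baby-step giant-step with m = ceil(sqrt(3346)) = 58.
Baby table (2110^j mod 3347 for j=0..57):
  0:1  1:2110  2:590  3:3163  4:12  5:1891  6:386  7:1139
  8:144  9:2610  10:1285  11:280  12:1728  13:1197  14:2032  15:13
  16:654  17:976  18:955  19:156  20:1154  21:1671  22:1419  23:1872
  24:460  25:3317  26:293  27:2382  28:2173  29:2987  30:169  31:1808
  32:2647  33:2374  34:2028  35:1614  36:1641  37:1712  38:907  39:2633
  40:2957  41:462  42:843  43:1473  44:2014  45:2197  46:75  47:941
  48:739  49:2935  50:900  51:1251  52:2174  53:1750  54:759  55:1624
  56:2659  57:918
Giant step factor: 2110^(-58) ≡ 1191 (mod 3347).
Scan 1404·1191^i mod 3347 for i = 0, 1, …:
  i=0: 1404   i=1: 2011   i=2: 1996   i=3: 866
  i=4: 530   i=5: 1994   i=6: 1831   i=7: 1824
  i=8: 181   i=9: 1363     …   i=51: 3123
  i=52: 976
Match at i=52, j=17: n = 52·58 + 17 = 3033.

3033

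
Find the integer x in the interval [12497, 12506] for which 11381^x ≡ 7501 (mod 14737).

12500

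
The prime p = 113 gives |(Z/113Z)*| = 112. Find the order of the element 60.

28

The order of 60 must divide p − 1 = 112 = 2^4 · 7.
Divisors: 1, 2, 4, 7, 8, 14, 16, 28, 56, 112.
Check each in increasing order: 60^1 ≡ 60;  60^2 ≡ 97;  60^4 ≡ 30;  60^7 ≡ 15;  60^8 ≡ 109;  60^14 ≡ 112;  60^16 ≡ 16;  60^28 ≡ 1.
Smallest exponent giving 1 is 28.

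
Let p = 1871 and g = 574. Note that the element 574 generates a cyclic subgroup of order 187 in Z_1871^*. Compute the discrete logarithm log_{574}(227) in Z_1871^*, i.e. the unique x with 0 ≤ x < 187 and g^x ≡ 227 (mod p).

Baby-step giant-step with m = ceil(sqrt(187)) = 14.
Baby table (574^j mod 1871 for j=0..13):
  0:1  1:574  2:180  3:415  4:593  5:1731  6:93  7:994
  8:1772  9:1175  10:890  11:77  12:1165  13:763
Giant step factor: 574^(-14) ≡ 1024 (mod 1871).
Scan 227·1024^i mod 1871 for i = 0, 1, …:
  i=0: 227   i=1: 444   i=2: 3   i=3: 1201
  i=4: 577   i=5: 1483   i=6: 1211   i=7: 1462
  i=8: 288   i=9: 1165
Match at i=9, j=12: x = 9·14 + 12 = 138.

138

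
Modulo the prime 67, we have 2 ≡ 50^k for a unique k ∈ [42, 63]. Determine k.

49

Compute 50^42 mod 67 = 62, then multiply by 50 repeatedly:
  50^42=62  50^43=18  50^44=29  50^45=43  50^46=6
  50^47=32  50^48=59  50^49=2
Found 2 at exponent 49.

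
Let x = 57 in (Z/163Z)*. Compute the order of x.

The order of 57 must divide p − 1 = 162 = 2 · 3^4.
Divisors: 1, 2, 3, 6, 9, 18, 27, 54, 81, 162.
Check each in increasing order: 57^1 ≡ 57;  57^2 ≡ 152;  57^3 ≡ 25;  57^6 ≡ 136;  57^9 ≡ 140;  57^18 ≡ 40;  57^27 ≡ 58;  57^54 ≡ 104;  57^81 ≡ 1.
Smallest exponent giving 1 is 81.

81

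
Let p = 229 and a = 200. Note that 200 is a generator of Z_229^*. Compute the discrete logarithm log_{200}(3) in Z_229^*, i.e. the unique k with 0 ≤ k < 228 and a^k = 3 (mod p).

220

Baby-step giant-step with m = ceil(sqrt(228)) = 16.
Baby table (200^j mod 229 for j=0..15):
  0:1  1:200  2:154  3:114  4:129  5:152  6:172  7:50
  8:153  9:143  10:204  11:38  12:43  13:127  14:210  15:93
Giant step factor: 200^(-16) ≡ 9 (mod 229).
Scan 3·9^i mod 229 for i = 0, 1, …:
  i=0: 3   i=1: 27   i=2: 14   i=3: 126
  i=4: 218   i=5: 130   i=6: 25   i=7: 225
  i=8: 193   i=9: 134   i=10: 61   i=11: 91
  i=12: 132   i=13: 43
Match at i=13, j=12: k = 13·16 + 12 = 220.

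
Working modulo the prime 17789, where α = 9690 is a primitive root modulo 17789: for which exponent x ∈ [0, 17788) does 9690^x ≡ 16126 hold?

13164

Baby-step giant-step with m = ceil(sqrt(17788)) = 134.
Baby table (9690^j mod 17789 for j=0..133):
  0:1  1:9690  2:5758  3:8716  4:13657  5:3959  6:9626  7:8213
  8:13773  9:7292  10:1572  11:5296  12:14764  13:4022  14:15270  15:15187
  16:11422  17:13811  18:1943  19:6908  20:16302  21:60  22:12152  23:7489
  24:7079  25:1126  26:6283  27:8312  28:12477  29:8086  30:10584  31:5375
  32:15347  33:14179  34:10063  35:8961  36:3981  37:9338  38:10366  39:9846
  40:5333  41:17514  42:3600  43:17560  44:4615  45:15593  46:14193  47:3411
  48:628  49:1482  50:4857  51:12425  52:2298  53:13581  54:14657  55:16743
  56:3990  57:7603  58:8821  59:17134  60:3723  61:17567  62:1289  63:2532
  64:4049  65:10065  66:10552  67:15497  68:8981  69:2102  70:17764  71:6796
  72:16151  73:13357  74:14355  75:7759  76:8396  77:8143  78:11455  79:13379
  80:14067  81:9912  82:4469  83:6184  84:9608  85:11683  86:16863  87:10505
  88:4792  89:5190  90:1597  91:16289  92:16402  93:8454  94:915  95:7428
  96:3026  97:5668  98:8277  99:11318  100:2235  101:7937  102:7683  103:1305
  104:15260  105:7232  106:7209  107:15596  108:7685  109:2896  110:8987  111:6875
  112:16734  113:5725  114:9148  115:1533  116:955  117:3670  118:2089  119:16317
  120:3098  121:9577  122:13706  123:16255  124:7144  125:8361  126:6984  127:5604
  128:10732  129:16375  130:13659  131:5550  132:3353  133:7856
Giant step factor: 9690^(-134) ≡ 14702 (mod 17789).
Scan 16126·14702^i mod 17789 for i = 0, 1, …:
  i=0: 16126   i=1: 10449   i=2: 13183   i=3: 5311
  i=4: 6401   i=5: 3692   i=6: 5545   i=7: 13392
  i=8: 532   i=9: 12093     …   i=97: 13295
  i=98: 15347
Match at i=98, j=32: x = 98·134 + 32 = 13164.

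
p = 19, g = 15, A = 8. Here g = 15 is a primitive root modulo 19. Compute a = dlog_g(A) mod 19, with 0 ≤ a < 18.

15

Successive powers of 15 modulo 19:
  15^0=1  15^1=15  15^2=16  15^3=12  15^4=9  15^5=2
  15^6=11  15^7=13  15^8=5  15^9=18  15^10=4  15^11=3
  15^12=7  15^13=10  15^14=17  15^15=8
So 15^15 ≡ 8 (mod 19), giving a = 15.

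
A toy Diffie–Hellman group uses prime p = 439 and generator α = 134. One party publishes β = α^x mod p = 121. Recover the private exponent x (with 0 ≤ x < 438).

406

Baby-step giant-step with m = ceil(sqrt(438)) = 21.
Baby table (134^j mod 439 for j=0..20):
  0:1  1:134  2:396  3:384  4:93  5:170  6:391  7:153
  8:308  9:6  10:365  11:181  12:109  13:119  14:142  15:151
  16:40  17:92  18:36  19:434  20:208
Giant step factor: 134^(-21) ≡ 390 (mod 439).
Scan 121·390^i mod 439 for i = 0, 1, …:
  i=0: 121   i=1: 217   i=2: 342   i=3: 363
  i=4: 212   i=5: 148   i=6: 211   i=7: 197
  i=8: 5   i=9: 194     …   i=18: 409
  i=19: 153
Match at i=19, j=7: x = 19·21 + 7 = 406.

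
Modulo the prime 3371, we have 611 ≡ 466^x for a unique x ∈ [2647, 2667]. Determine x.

2663

Compute 466^2647 mod 3371 = 688, then multiply by 466 repeatedly:
  466^2647=688  466^2648=363  466^2649=608  466^2650=164  466^2651=2262
  466^2652=2340  466^2653=1607  466^2654=500  466^2655=401  466^2656=1461
  466^2657=3255  466^2658=3251  466^2659=1387  466^2660=2481  466^2661=3264
  466^2662=703  466^2663=611
Found 611 at exponent 2663.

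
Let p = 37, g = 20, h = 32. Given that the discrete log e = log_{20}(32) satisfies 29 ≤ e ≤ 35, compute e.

Compute 20^29 mod 37 = 32, then multiply by 20 repeatedly:
  20^29=32
Found 32 at exponent 29.

29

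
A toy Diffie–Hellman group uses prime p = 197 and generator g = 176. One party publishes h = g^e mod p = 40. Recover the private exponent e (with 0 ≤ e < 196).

Baby-step giant-step with m = ceil(sqrt(196)) = 14.
Baby table (176^j mod 197 for j=0..13):
  0:1  1:176  2:47  3:195  4:42  5:103  6:4  7:113
  8:188  9:189  10:168  11:18  12:16  13:58
Giant step factor: 176^(-14) ≡ 93 (mod 197).
Scan 40·93^i mod 197 for i = 0, 1, …:
  i=0: 40   i=1: 174   i=2: 28   i=3: 43
  i=4: 59   i=5: 168
Match at i=5, j=10: e = 5·14 + 10 = 80.

80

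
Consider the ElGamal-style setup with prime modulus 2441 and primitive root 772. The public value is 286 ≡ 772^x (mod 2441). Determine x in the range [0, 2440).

Baby-step giant-step with m = ceil(sqrt(2440)) = 50.
Baby table (772^j mod 2441 for j=0..49):
  0:1  1:772  2:380  3:440  4:381  5:1212  6:761  7:1652
  8:1142  9:423  10:1903  11:2075  12:604  13:57  14:66  15:2132
  16:670  17:2189  18:736  19:1880  20:1406  21:1628  22:2142  23:1067
  24:1107  25:254  26:808  27:1321  28:1915  29:1575  30:282  31:455
  32:2197  33:2030  34:38  35:44  36:2235  37:2074  38:2273  39:2118
  40:2067  41:1751  42:1899  43:1428  44:1525  45:738  46:983  47:2166
  48:67  49:463
Giant step factor: 772^(-50) ≡ 1718 (mod 2441).
Scan 286·1718^i mod 2441 for i = 0, 1, …:
  i=0: 286   i=1: 707   i=2: 1449   i=3: 2003
  i=4: 1785   i=5: 734   i=6: 1456   i=7: 1824
  i=8: 1829   i=9: 655     …   i=47: 651
  i=48: 440
Match at i=48, j=3: x = 48·50 + 3 = 2403.

2403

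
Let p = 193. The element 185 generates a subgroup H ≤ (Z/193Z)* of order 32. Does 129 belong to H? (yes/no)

129 ∈ ⟨185⟩ iff 129^32 ≡ 1 (mod 193), since |⟨185⟩| = 32.
129^32 mod 193 = 1.
Since 1 = 1, 129 lies in the subgroup.

yes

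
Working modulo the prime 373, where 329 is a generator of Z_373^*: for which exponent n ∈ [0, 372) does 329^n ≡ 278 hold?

238

Baby-step giant-step with m = ceil(sqrt(372)) = 20.
Baby table (329^j mod 373 for j=0..19):
  0:1  1:329  2:71  3:233  4:192  5:131  6:204  7:349
  8:310  9:161  10:3  11:241  12:213  13:326  14:203  15:20
  16:239  17:301  18:184  19:110
Giant step factor: 329^(-20) ≡ 83 (mod 373).
Scan 278·83^i mod 373 for i = 0, 1, …:
  i=0: 278   i=1: 321   i=2: 160   i=3: 225
  i=4: 25   i=5: 210   i=6: 272   i=7: 196
  i=8: 229   i=9: 357   i=10: 164   i=11: 184
Match at i=11, j=18: n = 11·20 + 18 = 238.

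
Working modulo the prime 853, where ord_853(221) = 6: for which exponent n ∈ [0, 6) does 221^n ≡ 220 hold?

Successive powers of 221 modulo 853:
  221^0=1  221^1=221  221^2=220
So 221^2 ≡ 220 (mod 853), giving n = 2.

2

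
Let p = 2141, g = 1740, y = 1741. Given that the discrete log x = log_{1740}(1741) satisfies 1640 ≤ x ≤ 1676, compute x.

1642

Compute 1740^1640 mod 2141 = 794, then multiply by 1740 repeatedly:
  1740^1640=794  1740^1641=615  1740^1642=1741
Found 1741 at exponent 1642.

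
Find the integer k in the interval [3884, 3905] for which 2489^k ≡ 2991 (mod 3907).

Compute 2489^3884 mod 3907 = 2919, then multiply by 2489 repeatedly:
  2489^3884=2919  2489^3885=2278  2489^3886=885  2489^3887=3124  2489^3888=706
  2489^3889=2991
Found 2991 at exponent 3889.

3889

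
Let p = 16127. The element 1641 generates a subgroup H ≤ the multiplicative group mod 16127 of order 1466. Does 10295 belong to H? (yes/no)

10295 ∈ ⟨1641⟩ iff 10295^1466 ≡ 1 (mod 16127), since |⟨1641⟩| = 1466.
10295^1466 mod 16127 = 12593.
Since 12593 ≠ 1, 10295 does not lie in the subgroup.

no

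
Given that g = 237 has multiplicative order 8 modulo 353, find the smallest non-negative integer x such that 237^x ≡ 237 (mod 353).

1

Successive powers of 237 modulo 353:
  237^0=1  237^1=237
So 237^1 ≡ 237 (mod 353), giving x = 1.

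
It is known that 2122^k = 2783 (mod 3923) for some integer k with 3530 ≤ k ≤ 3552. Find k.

3539

Compute 2122^3530 mod 3923 = 821, then multiply by 2122 repeatedly:
  2122^3530=821  2122^3531=350  2122^3532=1253  2122^3533=2995  2122^3534=130
  2122^3535=1250  2122^3536=552  2122^3537=2290  2122^3538=2706  2122^3539=2783
Found 2783 at exponent 3539.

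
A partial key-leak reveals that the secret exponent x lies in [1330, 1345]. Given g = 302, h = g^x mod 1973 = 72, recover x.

1337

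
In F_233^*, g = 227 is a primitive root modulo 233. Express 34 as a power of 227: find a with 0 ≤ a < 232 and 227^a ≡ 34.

147

Baby-step giant-step with m = ceil(sqrt(232)) = 16.
Baby table (227^j mod 233 for j=0..15):
  0:1  1:227  2:36  3:17  4:131  5:146  6:56  7:130
  8:152  9:20  10:113  11:21  12:107  13:57  14:124  15:188
Giant step factor: 227^(-16) ≡ 63 (mod 233).
Scan 34·63^i mod 233 for i = 0, 1, …:
  i=0: 34   i=1: 45   i=2: 39   i=3: 127
  i=4: 79   i=5: 84   i=6: 166   i=7: 206
  i=8: 163   i=9: 17
Match at i=9, j=3: a = 9·16 + 3 = 147.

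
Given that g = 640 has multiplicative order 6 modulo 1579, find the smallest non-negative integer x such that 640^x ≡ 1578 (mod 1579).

3

Successive powers of 640 modulo 1579:
  640^0=1  640^1=640  640^2=639  640^3=1578
So 640^3 ≡ 1578 (mod 1579), giving x = 3.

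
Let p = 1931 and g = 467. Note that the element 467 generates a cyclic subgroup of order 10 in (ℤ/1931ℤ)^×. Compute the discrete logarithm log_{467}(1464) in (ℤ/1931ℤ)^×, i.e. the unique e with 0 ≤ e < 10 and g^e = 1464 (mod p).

6

Successive powers of 467 modulo 1931:
  467^0=1  467^1=467  467^2=1817  467^3=830  467^4=1410  467^5=1930
  467^6=1464
So 467^6 ≡ 1464 (mod 1931), giving e = 6.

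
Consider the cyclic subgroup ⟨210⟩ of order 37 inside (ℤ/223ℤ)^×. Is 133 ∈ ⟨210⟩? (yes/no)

no

133 ∈ ⟨210⟩ iff 133^37 ≡ 1 (mod 223), since |⟨210⟩| = 37.
133^37 mod 223 = 39.
Since 39 ≠ 1, 133 does not lie in the subgroup.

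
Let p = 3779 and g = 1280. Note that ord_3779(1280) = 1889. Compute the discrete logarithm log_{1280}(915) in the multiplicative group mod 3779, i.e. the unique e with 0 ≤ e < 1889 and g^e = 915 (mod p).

898

Baby-step giant-step with m = ceil(sqrt(1889)) = 44.
Baby table (1280^j mod 3779 for j=0..43):
  0:1  1:1280  2:2093  3:3508  4:788  5:3426  6:1640  7:1855
  8:1188  9:1482  10:3681  11:3046  12:2731  13:105  14:2135  15:583
  16:1777  17:3381  18:725  19:2145  20:2046  21:33  22:671  23:1047
  24:2394  25:3330  26:3467  27:1214  28:751  29:1414  30:3558  31:545
  32:2264  33:3206  34:3465  35:2433  36:344  37:1956  38:1982  39:1251
  40:2763  41:3275  42:1089  43:3248
Giant step factor: 1280^(-44) ≡ 7 (mod 3779).
Scan 915·7^i mod 3779 for i = 0, 1, …:
  i=0: 915   i=1: 2626   i=2: 3266   i=3: 188
  i=4: 1316   i=5: 1654   i=6: 241   i=7: 1687
  i=8: 472   i=9: 3304     …   i=19: 2263
  i=20: 725
Match at i=20, j=18: e = 20·44 + 18 = 898.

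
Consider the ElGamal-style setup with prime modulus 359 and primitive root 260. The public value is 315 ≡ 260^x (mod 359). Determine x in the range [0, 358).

Baby-step giant-step with m = ceil(sqrt(358)) = 19.
Baby table (260^j mod 359 for j=0..18):
  0:1  1:260  2:108  3:78  4:176  5:167  6:340  7:86
  8:102  9:313  10:246  11:58  12:2  13:161  14:216  15:156
  16:352  17:334  18:321
Giant step factor: 260^(-19) ≡ 311 (mod 359).
Scan 315·311^i mod 359 for i = 0, 1, …:
  i=0: 315   i=1: 317   i=2: 221   i=3: 162
  i=4: 122   i=5: 247   i=6: 350   i=7: 73
  i=8: 86
Match at i=8, j=7: x = 8·19 + 7 = 159.

159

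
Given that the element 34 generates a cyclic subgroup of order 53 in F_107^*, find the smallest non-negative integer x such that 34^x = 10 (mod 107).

44

Baby-step giant-step with m = ceil(sqrt(53)) = 8.
Baby table (34^j mod 107 for j=0..7):
  0:1  1:34  2:86  3:35  4:13  5:14  6:48  7:27
Giant step factor: 34^(-8) ≡ 19 (mod 107).
Scan 10·19^i mod 107 for i = 0, 1, …:
  i=0: 10   i=1: 83   i=2: 79   i=3: 3
  i=4: 57   i=5: 13
Match at i=5, j=4: x = 5·8 + 4 = 44.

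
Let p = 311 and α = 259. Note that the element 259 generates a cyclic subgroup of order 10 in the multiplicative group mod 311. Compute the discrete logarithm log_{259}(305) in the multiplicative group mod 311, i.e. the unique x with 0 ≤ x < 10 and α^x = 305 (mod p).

9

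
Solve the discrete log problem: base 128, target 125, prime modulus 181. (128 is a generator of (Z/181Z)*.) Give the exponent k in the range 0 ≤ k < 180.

144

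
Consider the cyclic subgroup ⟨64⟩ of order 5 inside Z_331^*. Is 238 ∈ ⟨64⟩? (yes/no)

238 ∈ ⟨64⟩ iff 238^5 ≡ 1 (mod 331), since |⟨64⟩| = 5.
238^5 mod 331 = 163.
Since 163 ≠ 1, 238 does not lie in the subgroup.

no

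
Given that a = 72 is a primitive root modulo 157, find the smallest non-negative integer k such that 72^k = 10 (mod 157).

110

Baby-step giant-step with m = ceil(sqrt(156)) = 13.
Baby table (72^j mod 157 for j=0..12):
  0:1  1:72  2:3  3:59  4:9  5:20  6:27  7:60
  8:81  9:23  10:86  11:69  12:101
Giant step factor: 72^(-13) ≡ 22 (mod 157).
Scan 10·22^i mod 157 for i = 0, 1, …:
  i=0: 10   i=1: 63   i=2: 130   i=3: 34
  i=4: 120   i=5: 128   i=6: 147   i=7: 94
  i=8: 27
Match at i=8, j=6: k = 8·13 + 6 = 110.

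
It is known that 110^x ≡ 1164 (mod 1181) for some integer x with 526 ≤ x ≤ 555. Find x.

Compute 110^526 mod 1181 = 1123, then multiply by 110 repeatedly:
  110^526=1123  110^527=706  110^528=895  110^529=427  110^530=911
  110^531=1006  110^532=827  110^533=33  110^534=87  110^535=122
  110^536=429  110^537=1131  110^538=405  110^539=853  110^540=531
  110^541=541  110^542=460  110^543=998  110^544=1128  110^545=75
  110^546=1164
Found 1164 at exponent 546.

546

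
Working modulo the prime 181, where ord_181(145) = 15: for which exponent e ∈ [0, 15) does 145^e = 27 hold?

7

Successive powers of 145 modulo 181:
  145^0=1  145^1=145  145^2=29  145^3=42  145^4=117  145^5=132
  145^6=135  145^7=27
So 145^7 ≡ 27 (mod 181), giving e = 7.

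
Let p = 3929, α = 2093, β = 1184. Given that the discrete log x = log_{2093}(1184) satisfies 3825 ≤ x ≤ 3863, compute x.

Compute 2093^3825 mod 3929 = 1714, then multiply by 2093 repeatedly:
  2093^3825=1714  2093^3826=225  2093^3827=3374  2093^3828=1369  2093^3829=1076
  2093^3830=751  2093^3831=243  2093^3832=1758  2093^3833=1950  2093^3834=3048
  2093^3835=2697  2093^3836=2777  2093^3837=1270  2093^3838=2106  2093^3839=3449
  2093^3840=1184
Found 1184 at exponent 3840.

3840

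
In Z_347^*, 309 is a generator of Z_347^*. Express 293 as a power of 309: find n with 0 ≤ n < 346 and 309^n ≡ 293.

92

Baby-step giant-step with m = ceil(sqrt(346)) = 19.
Baby table (309^j mod 347 for j=0..18):
  0:1  1:309  2:56  3:301  4:13  5:200  6:34  7:96
  8:169  9:171  10:95  11:207  12:115  13:141  14:194  15:262
  16:107  17:98  18:93
Giant step factor: 309^(-19) ≡ 103 (mod 347).
Scan 293·103^i mod 347 for i = 0, 1, …:
  i=0: 293   i=1: 337   i=2: 11   i=3: 92
  i=4: 107
Match at i=4, j=16: n = 4·19 + 16 = 92.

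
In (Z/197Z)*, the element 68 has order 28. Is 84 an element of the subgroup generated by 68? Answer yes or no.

yes

84 ∈ ⟨68⟩ iff 84^28 ≡ 1 (mod 197), since |⟨68⟩| = 28.
84^28 mod 197 = 1.
Since 1 = 1, 84 lies in the subgroup.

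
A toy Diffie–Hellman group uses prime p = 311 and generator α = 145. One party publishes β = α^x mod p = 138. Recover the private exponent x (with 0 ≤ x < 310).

Baby-step giant-step with m = ceil(sqrt(310)) = 18.
Baby table (145^j mod 311 for j=0..17):
  0:1  1:145  2:188  3:203  4:201  5:222  6:157  7:62
  8:282  9:149  10:146  11:22  12:80  13:93  14:112  15:68
  16:219  17:33
Giant step factor: 145^(-18) ≡ 127 (mod 311).
Scan 138·127^i mod 311 for i = 0, 1, …:
  i=0: 138   i=1: 110   i=2: 286   i=3: 246
  i=4: 142   i=5: 307   i=6: 114   i=7: 172
  i=8: 74   i=9: 68
Match at i=9, j=15: x = 9·18 + 15 = 177.

177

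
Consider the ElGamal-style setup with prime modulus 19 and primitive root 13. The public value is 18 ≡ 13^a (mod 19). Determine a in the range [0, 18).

9

Successive powers of 13 modulo 19:
  13^0=1  13^1=13  13^2=17  13^3=12  13^4=4  13^5=14
  13^6=11  13^7=10  13^8=16  13^9=18
So 13^9 ≡ 18 (mod 19), giving a = 9.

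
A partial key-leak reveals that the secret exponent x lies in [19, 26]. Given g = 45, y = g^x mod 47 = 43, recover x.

25

Compute 45^19 mod 47 = 44, then multiply by 45 repeatedly:
  45^19=44  45^20=6  45^21=35  45^22=24  45^23=46
  45^24=2  45^25=43
Found 43 at exponent 25.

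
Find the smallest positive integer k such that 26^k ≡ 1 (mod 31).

The order of 26 must divide p − 1 = 30 = 2 · 3 · 5.
Divisors: 1, 2, 3, 5, 6, 10, 15, 30.
Check each in increasing order: 26^1 ≡ 26;  26^2 ≡ 25;  26^3 ≡ 30;  26^5 ≡ 6;  26^6 ≡ 1.
Smallest exponent giving 1 is 6.

6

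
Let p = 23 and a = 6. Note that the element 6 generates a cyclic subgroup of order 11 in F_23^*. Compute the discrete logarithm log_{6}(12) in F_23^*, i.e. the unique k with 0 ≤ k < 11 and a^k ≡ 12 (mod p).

Successive powers of 6 modulo 23:
  6^0=1  6^1=6  6^2=13  6^3=9  6^4=8  6^5=2
  6^6=12
So 6^6 ≡ 12 (mod 23), giving k = 6.

6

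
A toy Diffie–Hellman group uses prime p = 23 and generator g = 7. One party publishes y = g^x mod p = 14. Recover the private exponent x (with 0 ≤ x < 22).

15

Successive powers of 7 modulo 23:
  7^0=1  7^1=7  7^2=3  7^3=21  7^4=9  7^5=17
  7^6=4  7^7=5  7^8=12  7^9=15  7^10=13  7^11=22
  7^12=16  7^13=20  7^14=2  7^15=14
So 7^15 ≡ 14 (mod 23), giving x = 15.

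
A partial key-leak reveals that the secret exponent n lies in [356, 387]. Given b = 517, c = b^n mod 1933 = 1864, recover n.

380

Compute 517^356 mod 1933 = 1520, then multiply by 517 repeatedly:
  517^356=1520  517^357=1042  517^358=1340  517^359=766  517^360=1690
  517^361=14  517^362=1439  517^363=1691  517^364=531  517^365=41
  517^366=1867  517^367=672  517^368=1417  517^369=1915  517^370=359
  517^371=35  517^372=698  517^373=1328  517^374=361  517^375=1069
  517^376=1768  517^377=1680  517^378=643  517^379=1888  517^380=1864
Found 1864 at exponent 380.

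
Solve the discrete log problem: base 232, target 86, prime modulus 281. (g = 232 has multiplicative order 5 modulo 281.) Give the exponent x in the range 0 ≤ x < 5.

4

Successive powers of 232 modulo 281:
  232^0=1  232^1=232  232^2=153  232^3=90  232^4=86
So 232^4 ≡ 86 (mod 281), giving x = 4.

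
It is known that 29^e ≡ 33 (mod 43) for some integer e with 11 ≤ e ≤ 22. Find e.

11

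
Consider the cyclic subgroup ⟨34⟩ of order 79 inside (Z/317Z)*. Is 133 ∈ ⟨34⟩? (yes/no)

no

133 ∈ ⟨34⟩ iff 133^79 ≡ 1 (mod 317), since |⟨34⟩| = 79.
133^79 mod 317 = 203.
Since 203 ≠ 1, 133 does not lie in the subgroup.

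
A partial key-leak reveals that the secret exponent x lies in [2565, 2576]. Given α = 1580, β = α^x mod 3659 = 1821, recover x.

Compute 1580^2565 mod 3659 = 3241, then multiply by 1580 repeatedly:
  1580^2565=3241  1580^2566=1839  1580^2567=374  1580^2568=1821
Found 1821 at exponent 2568.

2568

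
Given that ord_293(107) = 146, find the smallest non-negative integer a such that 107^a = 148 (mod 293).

48

Baby-step giant-step with m = ceil(sqrt(146)) = 13.
Baby table (107^j mod 293 for j=0..12):
  0:1  1:107  2:22  3:10  4:191  5:220  6:100  7:152
  8:149  9:121  10:55  11:25  12:38
Giant step factor: 107^(-13) ≡ 236 (mod 293).
Scan 148·236^i mod 293 for i = 0, 1, …:
  i=0: 148   i=1: 61   i=2: 39   i=3: 121
Match at i=3, j=9: a = 3·13 + 9 = 48.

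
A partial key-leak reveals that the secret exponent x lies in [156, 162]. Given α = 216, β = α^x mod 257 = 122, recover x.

158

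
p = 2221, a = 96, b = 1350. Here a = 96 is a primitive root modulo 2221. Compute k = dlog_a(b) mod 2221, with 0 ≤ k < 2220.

Baby-step giant-step with m = ceil(sqrt(2220)) = 48.
Baby table (96^j mod 2221 for j=0..47):
  0:1  1:96  2:332  3:778  4:1395  5:660  6:1172  7:1462
  8:429  9:1206  10:284  11:612  12:1006  13:1073  14:842  15:876
  16:1919  17:2102  18:1902  19:470  20:700  21:570  22:1416  23:455
  24:1481  25:32  26:851  27:1740  28:465  29:220  30:1131  31:1968
  32:143  33:402  34:835  35:204  36:1816  37:1098  38:1021  39:292
  40:1380  41:1441  42:634  43:897  44:1714  45:190  46:472  47:892
Giant step factor: 96^(-48) ≡ 9 (mod 2221).
Scan 1350·9^i mod 2221 for i = 0, 1, …:
  i=0: 1350   i=1: 1045   i=2: 521   i=3: 247
  i=4: 2   i=5: 18   i=6: 162   i=7: 1458
  i=8: 2017   i=9: 385     …   i=30: 1394
  i=31: 1441
Match at i=31, j=41: k = 31·48 + 41 = 1529.

1529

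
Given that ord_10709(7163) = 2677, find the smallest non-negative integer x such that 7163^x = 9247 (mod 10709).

945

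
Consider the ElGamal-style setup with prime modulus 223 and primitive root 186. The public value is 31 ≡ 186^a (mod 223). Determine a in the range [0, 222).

2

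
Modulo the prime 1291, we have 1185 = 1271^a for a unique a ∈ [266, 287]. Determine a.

Compute 1271^266 mod 1291 = 651, then multiply by 1271 repeatedly:
  1271^266=651  1271^267=1181  1271^268=909  1271^269=1185
Found 1185 at exponent 269.

269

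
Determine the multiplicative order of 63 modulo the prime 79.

78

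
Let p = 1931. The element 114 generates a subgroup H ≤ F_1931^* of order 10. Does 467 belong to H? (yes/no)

⟨114⟩ has order 10; its elements mod 1931 are {1, 114, 467, 521, 830, 1101, 1410, 1464, 1817, 1930}.
467 is in this set.

yes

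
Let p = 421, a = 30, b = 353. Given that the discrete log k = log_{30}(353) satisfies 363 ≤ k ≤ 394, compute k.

Compute 30^363 mod 421 = 89, then multiply by 30 repeatedly:
  30^363=89  30^364=144  30^365=110  30^366=353
Found 353 at exponent 366.

366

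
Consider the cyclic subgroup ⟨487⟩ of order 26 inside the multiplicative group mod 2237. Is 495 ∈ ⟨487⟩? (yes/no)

no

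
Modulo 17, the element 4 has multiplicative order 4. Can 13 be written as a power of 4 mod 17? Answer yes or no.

yes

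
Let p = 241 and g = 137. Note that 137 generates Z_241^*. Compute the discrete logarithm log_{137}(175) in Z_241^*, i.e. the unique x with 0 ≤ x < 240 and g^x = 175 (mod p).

101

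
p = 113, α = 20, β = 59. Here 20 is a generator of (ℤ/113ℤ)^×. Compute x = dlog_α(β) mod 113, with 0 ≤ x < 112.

53

Baby-step giant-step with m = ceil(sqrt(112)) = 11.
Baby table (20^j mod 113 for j=0..10):
  0:1  1:20  2:61  3:90  4:105  5:66  6:77  7:71
  8:64  9:37  10:62
Giant step factor: 20^(-11) ≡ 75 (mod 113).
Scan 59·75^i mod 113 for i = 0, 1, …:
  i=0: 59   i=1: 18   i=2: 107   i=3: 2
  i=4: 37
Match at i=4, j=9: x = 4·11 + 9 = 53.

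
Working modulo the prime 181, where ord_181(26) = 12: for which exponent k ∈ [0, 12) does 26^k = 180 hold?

6

Successive powers of 26 modulo 181:
  26^0=1  26^1=26  26^2=133  26^3=19  26^4=132  26^5=174
  26^6=180
So 26^6 ≡ 180 (mod 181), giving k = 6.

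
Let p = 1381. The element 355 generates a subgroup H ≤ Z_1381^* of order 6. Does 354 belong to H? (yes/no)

yes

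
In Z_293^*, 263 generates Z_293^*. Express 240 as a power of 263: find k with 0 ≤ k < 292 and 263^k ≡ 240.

Baby-step giant-step with m = ceil(sqrt(292)) = 18.
Baby table (263^j mod 293 for j=0..17):
  0:1  1:263  2:21  3:249  4:148  5:248  6:178  7:227
  8:222  9:79  10:267  11:194  12:40  13:265  14:254  15:291
  16:60  17:251
Giant step factor: 263^(-18) ≡ 10 (mod 293).
Scan 240·10^i mod 293 for i = 0, 1, …:
  i=0: 240   i=1: 56   i=2: 267
Match at i=2, j=10: k = 2·18 + 10 = 46.

46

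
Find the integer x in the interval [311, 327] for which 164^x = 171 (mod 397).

312

Compute 164^311 mod 397 = 323, then multiply by 164 repeatedly:
  164^311=323  164^312=171
Found 171 at exponent 312.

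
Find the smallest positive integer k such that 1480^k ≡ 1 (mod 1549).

774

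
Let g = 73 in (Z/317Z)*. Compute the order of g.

158

The order of 73 must divide p − 1 = 316 = 2^2 · 79.
Divisors: 1, 2, 4, 79, 158, 316.
Check each in increasing order: 73^1 ≡ 73;  73^2 ≡ 257;  73^4 ≡ 113;  73^79 ≡ 316;  73^158 ≡ 1.
Smallest exponent giving 1 is 158.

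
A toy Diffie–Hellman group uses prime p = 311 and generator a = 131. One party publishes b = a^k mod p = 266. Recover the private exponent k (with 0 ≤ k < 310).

133

Baby-step giant-step with m = ceil(sqrt(310)) = 18.
Baby table (131^j mod 311 for j=0..17):
  0:1  1:131  2:56  3:183  4:26  5:296  6:212  7:93
  8:54  9:232  10:225  11:241  12:160  13:123  14:252  15:46
  16:117  17:88
Giant step factor: 131^(-18) ≡ 237 (mod 311).
Scan 266·237^i mod 311 for i = 0, 1, …:
  i=0: 266   i=1: 220   i=2: 203   i=3: 217
  i=4: 114   i=5: 272   i=6: 87   i=7: 93
Match at i=7, j=7: k = 7·18 + 7 = 133.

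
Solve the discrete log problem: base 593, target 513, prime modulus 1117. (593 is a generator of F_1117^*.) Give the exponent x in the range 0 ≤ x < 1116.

Baby-step giant-step with m = ceil(sqrt(1116)) = 34.
Baby table (593^j mod 1117 for j=0..33):
  0:1  1:593  2:911  3:712  4:1107  5:772  6:943  7:699
  8:100  9:99  10:623  11:829  12:117  13:127  14:472  15:646
  16:1064  17:964  18:865  19:242  20:530  21:413  22:286  23:931
  24:285  25:338  26:491  27:743  28:501  29:1088  30:675  31:389
  32:575  33:290
Giant step factor: 593^(-34) ≡ 861 (mod 1117).
Scan 513·861^i mod 1117 for i = 0, 1, …:
  i=0: 513   i=1: 478   i=2: 502   i=3: 1060
  i=4: 71   i=5: 813   i=6: 751   i=7: 985
  i=8: 282   i=9: 413
Match at i=9, j=21: x = 9·34 + 21 = 327.

327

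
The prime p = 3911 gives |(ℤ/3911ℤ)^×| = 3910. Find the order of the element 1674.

The order of 1674 must divide p − 1 = 3910 = 2 · 5 · 17 · 23.
Divisors: 1, 2, 5, 10, 17, 23, 34, 46, 85, 115, 170, 230, 391, 782, 1955, 3910.
Check each in increasing order: 1674^1 ≡ 1674;  1674^2 ≡ 2000;  1674^5 ≡ 366;  1674^10 ≡ 982;  1674^17 ≡ 1755;  1674^23 ≡ 1368;  1674^34 ≡ 2068;  1674^46 ≡ 1966;  1674^85 ≡ 172;  1674^115 ≡ 2204;  1674^170 ≡ 2207;  1674^230 ≡ 154;  1674^391 ≡ 947;  1674^782 ≡ 1190;  1674^1955 ≡ 3910;  1674^3910 ≡ 1.
Smallest exponent giving 1 is 3910.

3910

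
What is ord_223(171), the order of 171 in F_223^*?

37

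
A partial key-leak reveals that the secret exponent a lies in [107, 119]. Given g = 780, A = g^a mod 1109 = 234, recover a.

Compute 780^107 mod 1109 = 90, then multiply by 780 repeatedly:
  780^107=90  780^108=333  780^109=234
Found 234 at exponent 109.

109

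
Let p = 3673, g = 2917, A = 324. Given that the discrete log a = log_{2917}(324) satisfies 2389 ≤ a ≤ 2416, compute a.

2400

Compute 2917^2389 mod 3673 = 2439, then multiply by 2917 repeatedly:
  2917^2389=2439  2917^2390=3635  2917^2391=3017  2917^2392=81  2917^2393=1205
  2917^2394=3597  2917^2395=2361  2917^2396=162  2917^2397=2410  2917^2398=3521
  2917^2399=1049  2917^2400=324
Found 324 at exponent 2400.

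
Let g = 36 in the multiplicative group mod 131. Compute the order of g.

65

The order of 36 must divide p − 1 = 130 = 2 · 5 · 13.
Divisors: 1, 2, 5, 10, 13, 26, 65, 130.
Check each in increasing order: 36^1 ≡ 36;  36^2 ≡ 117;  36^5 ≡ 113;  36^10 ≡ 62;  36^13 ≡ 61;  36^26 ≡ 53;  36^65 ≡ 1.
Smallest exponent giving 1 is 65.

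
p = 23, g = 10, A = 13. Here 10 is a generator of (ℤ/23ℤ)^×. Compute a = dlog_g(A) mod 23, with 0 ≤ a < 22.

12

Successive powers of 10 modulo 23:
  10^0=1  10^1=10  10^2=8  10^3=11  10^4=18  10^5=19
  10^6=6  10^7=14  10^8=2  10^9=20  10^10=16  10^11=22
  10^12=13
So 10^12 ≡ 13 (mod 23), giving a = 12.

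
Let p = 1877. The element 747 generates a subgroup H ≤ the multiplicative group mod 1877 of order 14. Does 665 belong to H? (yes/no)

yes

665 ∈ ⟨747⟩ iff 665^14 ≡ 1 (mod 1877), since |⟨747⟩| = 14.
665^14 mod 1877 = 1.
Since 1 = 1, 665 lies in the subgroup.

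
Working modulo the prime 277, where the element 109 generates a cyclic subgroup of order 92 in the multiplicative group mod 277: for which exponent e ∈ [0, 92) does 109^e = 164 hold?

60

Baby-step giant-step with m = ceil(sqrt(92)) = 10.
Baby table (109^j mod 277 for j=0..9):
  0:1  1:109  2:247  3:54  4:69  5:42  6:146  7:125
  8:52  9:128
Giant step factor: 109^(-10) ≡ 258 (mod 277).
Scan 164·258^i mod 277 for i = 0, 1, …:
  i=0: 164   i=1: 208   i=2: 203   i=3: 21
  i=4: 155   i=5: 102   i=6: 1
Match at i=6, j=0: e = 6·10 + 0 = 60.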